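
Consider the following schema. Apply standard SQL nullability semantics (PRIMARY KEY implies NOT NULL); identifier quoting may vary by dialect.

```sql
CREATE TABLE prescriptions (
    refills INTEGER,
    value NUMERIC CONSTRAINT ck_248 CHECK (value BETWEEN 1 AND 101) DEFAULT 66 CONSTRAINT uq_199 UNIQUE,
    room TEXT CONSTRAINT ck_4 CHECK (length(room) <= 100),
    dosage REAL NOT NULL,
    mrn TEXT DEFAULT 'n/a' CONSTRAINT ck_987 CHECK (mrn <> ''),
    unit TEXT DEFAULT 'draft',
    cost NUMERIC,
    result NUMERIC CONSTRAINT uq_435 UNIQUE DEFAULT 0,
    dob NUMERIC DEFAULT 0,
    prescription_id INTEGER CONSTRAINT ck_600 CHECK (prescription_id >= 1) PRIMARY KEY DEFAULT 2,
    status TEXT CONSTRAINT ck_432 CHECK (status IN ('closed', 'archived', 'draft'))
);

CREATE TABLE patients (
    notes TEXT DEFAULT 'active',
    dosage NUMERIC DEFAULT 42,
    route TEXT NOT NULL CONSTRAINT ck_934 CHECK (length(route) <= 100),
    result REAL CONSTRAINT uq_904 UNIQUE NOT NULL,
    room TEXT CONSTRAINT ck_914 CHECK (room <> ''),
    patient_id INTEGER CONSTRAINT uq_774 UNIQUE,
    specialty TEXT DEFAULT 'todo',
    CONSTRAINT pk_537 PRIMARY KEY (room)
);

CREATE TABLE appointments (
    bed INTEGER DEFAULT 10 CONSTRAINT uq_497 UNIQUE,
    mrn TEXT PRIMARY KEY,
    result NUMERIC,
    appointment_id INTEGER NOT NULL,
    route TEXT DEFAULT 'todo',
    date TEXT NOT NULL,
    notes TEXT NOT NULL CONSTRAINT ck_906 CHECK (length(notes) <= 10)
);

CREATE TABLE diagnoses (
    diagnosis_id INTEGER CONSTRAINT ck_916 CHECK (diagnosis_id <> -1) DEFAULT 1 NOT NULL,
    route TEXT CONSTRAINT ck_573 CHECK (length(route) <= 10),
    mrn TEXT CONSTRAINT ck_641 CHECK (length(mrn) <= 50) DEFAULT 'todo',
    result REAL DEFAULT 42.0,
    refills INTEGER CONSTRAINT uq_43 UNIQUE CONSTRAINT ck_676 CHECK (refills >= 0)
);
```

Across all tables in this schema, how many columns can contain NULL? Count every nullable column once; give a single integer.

prescriptions: 9 nullable (refills, value, room, mrn, unit, cost, result, dob, status — PK (prescription_id) and explicit NOT NULL columns excluded).
patients: 4 nullable (notes, dosage, patient_id, specialty — PK (room) and explicit NOT NULL columns excluded).
appointments: 3 nullable (bed, result, route — PK (mrn) and explicit NOT NULL columns excluded).
diagnoses: 4 nullable (route, mrn, result, refills — PK none and explicit NOT NULL columns excluded).
Total: 9 + 4 + 3 + 4 = 20.

20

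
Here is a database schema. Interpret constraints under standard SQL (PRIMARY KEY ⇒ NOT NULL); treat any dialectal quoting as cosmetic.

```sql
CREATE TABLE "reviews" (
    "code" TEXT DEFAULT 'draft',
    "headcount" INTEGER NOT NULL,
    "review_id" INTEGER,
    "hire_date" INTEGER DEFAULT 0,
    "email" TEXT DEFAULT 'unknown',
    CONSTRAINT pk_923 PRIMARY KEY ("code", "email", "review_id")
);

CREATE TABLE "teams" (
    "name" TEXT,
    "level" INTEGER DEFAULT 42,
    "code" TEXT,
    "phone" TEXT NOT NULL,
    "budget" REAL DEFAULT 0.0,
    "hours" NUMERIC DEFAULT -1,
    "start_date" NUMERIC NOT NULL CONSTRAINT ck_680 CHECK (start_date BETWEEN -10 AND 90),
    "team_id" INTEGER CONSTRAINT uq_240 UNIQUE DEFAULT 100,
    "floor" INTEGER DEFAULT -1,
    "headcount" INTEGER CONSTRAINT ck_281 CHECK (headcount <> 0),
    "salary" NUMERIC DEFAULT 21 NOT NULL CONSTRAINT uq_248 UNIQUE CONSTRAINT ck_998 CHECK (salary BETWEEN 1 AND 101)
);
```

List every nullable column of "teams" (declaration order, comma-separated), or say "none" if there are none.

name, level, code, budget, hours, team_id, floor, headcount

- name: no NOT NULL constraint applies → nullable.
- level: DEFAULT only fills an omitted column; an explicit NULL is still allowed → nullable.
- code: no NOT NULL constraint applies → nullable.
- phone: declared NOT NULL → not nullable.
- budget: DEFAULT only fills an omitted column; an explicit NULL is still allowed → nullable.
- hours: DEFAULT only fills an omitted column; an explicit NULL is still allowed → nullable.
- start_date: declared NOT NULL → not nullable.
- team_id: UNIQUE does not imply NOT NULL → nullable.
- floor: DEFAULT only fills an omitted column; an explicit NULL is still allowed → nullable.
- headcount: CHECK does not forbid NULL (a CHECK constraint passes when its expression is NULL) → nullable.
- salary: declared NOT NULL → not nullable.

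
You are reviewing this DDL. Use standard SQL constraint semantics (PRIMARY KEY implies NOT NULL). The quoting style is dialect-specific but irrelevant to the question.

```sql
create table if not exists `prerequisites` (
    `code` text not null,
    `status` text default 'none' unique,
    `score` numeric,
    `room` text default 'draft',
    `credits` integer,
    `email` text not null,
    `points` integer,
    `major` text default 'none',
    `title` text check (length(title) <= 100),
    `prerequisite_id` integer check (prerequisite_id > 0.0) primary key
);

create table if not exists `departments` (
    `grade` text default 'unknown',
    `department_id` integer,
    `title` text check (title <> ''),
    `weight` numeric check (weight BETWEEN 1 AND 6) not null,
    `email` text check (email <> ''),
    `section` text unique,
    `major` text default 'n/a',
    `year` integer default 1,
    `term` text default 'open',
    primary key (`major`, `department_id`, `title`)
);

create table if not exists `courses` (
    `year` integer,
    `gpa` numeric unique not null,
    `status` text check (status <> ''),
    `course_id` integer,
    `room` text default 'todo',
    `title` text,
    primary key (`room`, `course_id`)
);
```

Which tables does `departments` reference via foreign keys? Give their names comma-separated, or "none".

No column in departments has a REFERENCES clause.

none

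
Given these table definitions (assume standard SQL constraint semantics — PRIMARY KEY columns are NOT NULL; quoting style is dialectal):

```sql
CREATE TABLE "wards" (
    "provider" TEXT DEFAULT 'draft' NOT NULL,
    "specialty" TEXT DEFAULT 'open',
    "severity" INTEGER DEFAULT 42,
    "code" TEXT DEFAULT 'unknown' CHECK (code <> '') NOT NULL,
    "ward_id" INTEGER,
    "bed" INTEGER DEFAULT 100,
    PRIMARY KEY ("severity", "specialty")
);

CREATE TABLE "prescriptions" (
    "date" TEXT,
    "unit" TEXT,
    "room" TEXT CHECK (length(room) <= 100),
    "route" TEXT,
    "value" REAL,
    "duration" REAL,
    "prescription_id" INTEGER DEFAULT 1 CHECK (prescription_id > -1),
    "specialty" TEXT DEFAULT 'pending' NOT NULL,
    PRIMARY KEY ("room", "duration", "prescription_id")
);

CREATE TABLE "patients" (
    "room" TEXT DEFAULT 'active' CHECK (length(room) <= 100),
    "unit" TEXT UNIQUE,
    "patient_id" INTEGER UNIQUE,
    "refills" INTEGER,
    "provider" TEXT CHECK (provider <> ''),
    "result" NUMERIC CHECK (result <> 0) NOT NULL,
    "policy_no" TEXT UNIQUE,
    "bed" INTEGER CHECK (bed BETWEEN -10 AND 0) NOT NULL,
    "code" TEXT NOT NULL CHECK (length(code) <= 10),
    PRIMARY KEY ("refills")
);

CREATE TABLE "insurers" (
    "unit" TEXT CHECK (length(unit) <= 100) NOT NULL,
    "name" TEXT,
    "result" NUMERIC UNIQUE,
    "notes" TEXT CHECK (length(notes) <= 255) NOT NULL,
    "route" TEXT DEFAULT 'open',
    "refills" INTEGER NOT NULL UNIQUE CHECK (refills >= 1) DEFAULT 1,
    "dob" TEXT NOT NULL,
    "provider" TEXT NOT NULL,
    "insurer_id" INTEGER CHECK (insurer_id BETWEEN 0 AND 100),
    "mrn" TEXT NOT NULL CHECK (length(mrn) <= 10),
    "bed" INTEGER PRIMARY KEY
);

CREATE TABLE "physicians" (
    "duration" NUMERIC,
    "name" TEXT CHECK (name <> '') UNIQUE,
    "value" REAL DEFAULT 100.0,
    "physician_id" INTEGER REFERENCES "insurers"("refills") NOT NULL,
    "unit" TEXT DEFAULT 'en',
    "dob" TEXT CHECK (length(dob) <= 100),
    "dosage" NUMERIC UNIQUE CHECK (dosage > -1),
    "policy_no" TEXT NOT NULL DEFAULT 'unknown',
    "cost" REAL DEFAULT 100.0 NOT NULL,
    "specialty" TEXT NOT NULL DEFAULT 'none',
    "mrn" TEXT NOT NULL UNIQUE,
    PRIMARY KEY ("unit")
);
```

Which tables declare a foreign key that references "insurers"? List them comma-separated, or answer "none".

- physicians.physician_id references insurers(refills).

physicians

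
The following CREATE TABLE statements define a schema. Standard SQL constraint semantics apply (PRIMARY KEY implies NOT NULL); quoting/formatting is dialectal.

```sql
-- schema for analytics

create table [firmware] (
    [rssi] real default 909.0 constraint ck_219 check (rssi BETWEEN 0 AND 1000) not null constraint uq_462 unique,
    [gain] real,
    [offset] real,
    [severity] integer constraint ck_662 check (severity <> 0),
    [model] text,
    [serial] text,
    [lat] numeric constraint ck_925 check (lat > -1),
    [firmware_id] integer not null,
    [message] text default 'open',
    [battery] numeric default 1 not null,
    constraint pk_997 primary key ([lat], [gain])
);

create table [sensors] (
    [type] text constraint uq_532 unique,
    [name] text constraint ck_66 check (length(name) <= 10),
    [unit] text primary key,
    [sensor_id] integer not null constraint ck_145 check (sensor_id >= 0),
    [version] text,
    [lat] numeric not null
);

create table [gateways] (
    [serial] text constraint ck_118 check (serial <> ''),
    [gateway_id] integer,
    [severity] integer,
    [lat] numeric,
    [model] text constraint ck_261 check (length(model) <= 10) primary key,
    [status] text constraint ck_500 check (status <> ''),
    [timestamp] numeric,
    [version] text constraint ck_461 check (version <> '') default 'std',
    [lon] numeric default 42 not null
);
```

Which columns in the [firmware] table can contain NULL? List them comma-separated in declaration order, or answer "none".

- rssi: declared NOT NULL → not nullable.
- gain: part of the PRIMARY KEY, which implies NOT NULL → not nullable.
- offset: no NOT NULL constraint applies → nullable.
- severity: CHECK does not forbid NULL (a CHECK constraint passes when its expression is NULL) → nullable.
- model: no NOT NULL constraint applies → nullable.
- serial: no NOT NULL constraint applies → nullable.
- lat: part of the PRIMARY KEY, which implies NOT NULL → not nullable.
- firmware_id: declared NOT NULL → not nullable.
- message: DEFAULT only fills an omitted column; an explicit NULL is still allowed → nullable.
- battery: declared NOT NULL → not nullable.

offset, severity, model, serial, message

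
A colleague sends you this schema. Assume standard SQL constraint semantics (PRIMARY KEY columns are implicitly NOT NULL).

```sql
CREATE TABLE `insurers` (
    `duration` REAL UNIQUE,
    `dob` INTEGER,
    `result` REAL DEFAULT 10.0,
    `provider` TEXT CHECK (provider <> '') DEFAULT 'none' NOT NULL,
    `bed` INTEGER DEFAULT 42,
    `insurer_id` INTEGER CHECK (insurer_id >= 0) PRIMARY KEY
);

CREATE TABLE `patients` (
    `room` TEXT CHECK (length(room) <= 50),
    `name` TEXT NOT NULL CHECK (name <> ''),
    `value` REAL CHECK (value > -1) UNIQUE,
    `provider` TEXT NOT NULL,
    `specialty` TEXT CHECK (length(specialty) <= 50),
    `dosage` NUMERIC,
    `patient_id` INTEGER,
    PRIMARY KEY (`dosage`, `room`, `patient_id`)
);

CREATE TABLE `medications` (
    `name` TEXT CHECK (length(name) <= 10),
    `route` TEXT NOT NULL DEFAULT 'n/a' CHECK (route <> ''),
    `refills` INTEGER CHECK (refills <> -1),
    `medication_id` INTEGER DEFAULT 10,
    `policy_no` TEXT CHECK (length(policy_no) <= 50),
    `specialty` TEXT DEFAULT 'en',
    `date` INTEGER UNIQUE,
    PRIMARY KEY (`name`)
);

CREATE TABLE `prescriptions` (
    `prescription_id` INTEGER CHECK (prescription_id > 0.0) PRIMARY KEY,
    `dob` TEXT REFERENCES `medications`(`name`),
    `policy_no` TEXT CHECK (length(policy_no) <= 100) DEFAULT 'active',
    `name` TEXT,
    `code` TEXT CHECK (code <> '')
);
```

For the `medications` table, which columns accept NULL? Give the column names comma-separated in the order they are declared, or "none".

- name: part of the PRIMARY KEY, which implies NOT NULL → not nullable.
- route: declared NOT NULL → not nullable.
- refills: CHECK does not forbid NULL (a CHECK constraint passes when its expression is NULL) → nullable.
- medication_id: DEFAULT only fills an omitted column; an explicit NULL is still allowed → nullable.
- policy_no: CHECK does not forbid NULL (a CHECK constraint passes when its expression is NULL) → nullable.
- specialty: DEFAULT only fills an omitted column; an explicit NULL is still allowed → nullable.
- date: UNIQUE does not imply NOT NULL → nullable.

refills, medication_id, policy_no, specialty, date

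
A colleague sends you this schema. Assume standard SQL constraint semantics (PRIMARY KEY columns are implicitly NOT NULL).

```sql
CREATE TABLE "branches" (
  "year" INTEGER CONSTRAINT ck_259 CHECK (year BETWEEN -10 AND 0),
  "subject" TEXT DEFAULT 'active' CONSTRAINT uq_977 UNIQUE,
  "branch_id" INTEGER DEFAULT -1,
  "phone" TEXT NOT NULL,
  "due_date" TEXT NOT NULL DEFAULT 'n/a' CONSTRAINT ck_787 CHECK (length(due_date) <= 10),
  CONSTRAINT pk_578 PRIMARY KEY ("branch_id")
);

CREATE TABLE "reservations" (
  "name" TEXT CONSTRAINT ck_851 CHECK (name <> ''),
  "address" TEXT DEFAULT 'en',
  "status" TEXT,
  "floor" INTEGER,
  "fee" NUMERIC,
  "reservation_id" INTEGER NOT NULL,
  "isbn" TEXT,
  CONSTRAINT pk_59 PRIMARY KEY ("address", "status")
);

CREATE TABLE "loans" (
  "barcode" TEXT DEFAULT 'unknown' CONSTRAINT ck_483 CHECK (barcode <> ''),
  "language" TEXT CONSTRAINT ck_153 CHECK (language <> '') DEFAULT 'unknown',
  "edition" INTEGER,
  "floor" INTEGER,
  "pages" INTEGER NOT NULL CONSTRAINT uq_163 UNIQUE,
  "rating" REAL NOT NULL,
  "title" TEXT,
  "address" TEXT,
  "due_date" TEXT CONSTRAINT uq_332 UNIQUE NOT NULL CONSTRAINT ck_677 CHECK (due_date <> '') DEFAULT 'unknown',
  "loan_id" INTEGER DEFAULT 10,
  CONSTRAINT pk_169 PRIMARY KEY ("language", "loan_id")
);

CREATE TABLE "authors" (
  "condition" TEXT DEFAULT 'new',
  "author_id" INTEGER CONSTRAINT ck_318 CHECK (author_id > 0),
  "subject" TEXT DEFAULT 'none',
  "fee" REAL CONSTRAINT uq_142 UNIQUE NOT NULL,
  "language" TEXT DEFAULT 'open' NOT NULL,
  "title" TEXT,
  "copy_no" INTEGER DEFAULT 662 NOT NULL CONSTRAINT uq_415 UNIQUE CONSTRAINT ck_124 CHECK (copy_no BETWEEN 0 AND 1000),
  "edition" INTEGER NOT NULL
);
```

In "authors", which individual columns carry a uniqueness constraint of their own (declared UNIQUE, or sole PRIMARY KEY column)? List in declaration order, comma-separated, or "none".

fee, copy_no

- condition: no UNIQUE or single-column PK constraint.
- author_id: no UNIQUE or single-column PK constraint.
- subject: no UNIQUE or single-column PK constraint.
- fee: declared UNIQUE → unique.
- language: no UNIQUE or single-column PK constraint.
- title: no UNIQUE or single-column PK constraint.
- copy_no: declared UNIQUE → unique.
- edition: no UNIQUE or single-column PK constraint.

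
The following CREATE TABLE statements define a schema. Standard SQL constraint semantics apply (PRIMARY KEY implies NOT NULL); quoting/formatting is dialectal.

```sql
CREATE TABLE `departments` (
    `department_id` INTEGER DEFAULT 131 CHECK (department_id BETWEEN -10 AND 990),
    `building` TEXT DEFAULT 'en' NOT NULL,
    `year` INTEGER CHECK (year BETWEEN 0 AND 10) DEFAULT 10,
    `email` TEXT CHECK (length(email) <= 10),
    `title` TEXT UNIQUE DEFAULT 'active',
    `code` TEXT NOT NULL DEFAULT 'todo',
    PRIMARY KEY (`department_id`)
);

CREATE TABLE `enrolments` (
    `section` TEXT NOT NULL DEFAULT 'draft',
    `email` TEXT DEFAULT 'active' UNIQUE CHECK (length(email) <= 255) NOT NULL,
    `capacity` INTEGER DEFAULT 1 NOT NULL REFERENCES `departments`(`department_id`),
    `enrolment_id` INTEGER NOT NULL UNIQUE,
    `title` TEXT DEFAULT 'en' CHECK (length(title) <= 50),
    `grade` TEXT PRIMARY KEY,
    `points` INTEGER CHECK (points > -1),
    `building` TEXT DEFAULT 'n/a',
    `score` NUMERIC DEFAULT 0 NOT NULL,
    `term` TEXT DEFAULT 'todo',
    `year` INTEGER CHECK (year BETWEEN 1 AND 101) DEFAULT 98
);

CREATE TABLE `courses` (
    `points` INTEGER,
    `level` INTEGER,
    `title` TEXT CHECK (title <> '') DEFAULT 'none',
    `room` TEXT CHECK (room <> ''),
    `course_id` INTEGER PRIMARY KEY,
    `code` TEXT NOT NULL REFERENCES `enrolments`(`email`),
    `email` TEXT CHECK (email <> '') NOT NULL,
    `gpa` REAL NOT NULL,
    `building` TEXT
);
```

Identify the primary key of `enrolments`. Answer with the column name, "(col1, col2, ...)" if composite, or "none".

grade

grade is declared PRIMARY KEY inline on the column.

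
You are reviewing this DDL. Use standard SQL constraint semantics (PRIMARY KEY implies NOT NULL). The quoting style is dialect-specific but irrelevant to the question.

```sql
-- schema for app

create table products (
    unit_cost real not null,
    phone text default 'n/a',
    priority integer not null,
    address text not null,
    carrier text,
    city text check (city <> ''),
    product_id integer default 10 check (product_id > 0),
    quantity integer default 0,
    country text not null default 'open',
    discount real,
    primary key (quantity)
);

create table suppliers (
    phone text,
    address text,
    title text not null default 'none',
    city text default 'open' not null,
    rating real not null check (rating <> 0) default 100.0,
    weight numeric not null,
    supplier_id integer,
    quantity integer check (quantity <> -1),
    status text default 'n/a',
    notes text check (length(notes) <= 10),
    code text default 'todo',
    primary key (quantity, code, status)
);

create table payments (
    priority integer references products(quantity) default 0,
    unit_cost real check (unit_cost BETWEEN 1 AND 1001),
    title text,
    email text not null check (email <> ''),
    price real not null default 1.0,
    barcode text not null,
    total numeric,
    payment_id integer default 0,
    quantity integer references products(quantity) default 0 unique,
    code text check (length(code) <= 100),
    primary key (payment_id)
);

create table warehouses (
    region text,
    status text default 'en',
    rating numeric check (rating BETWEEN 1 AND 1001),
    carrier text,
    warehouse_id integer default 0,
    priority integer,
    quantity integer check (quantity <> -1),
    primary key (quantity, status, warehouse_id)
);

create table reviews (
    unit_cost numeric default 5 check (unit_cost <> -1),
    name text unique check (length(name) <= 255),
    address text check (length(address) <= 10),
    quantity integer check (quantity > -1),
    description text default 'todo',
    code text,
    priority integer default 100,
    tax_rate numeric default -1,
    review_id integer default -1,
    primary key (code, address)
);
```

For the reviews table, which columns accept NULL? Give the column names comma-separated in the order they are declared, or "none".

- unit_cost: CHECK does not forbid NULL (a CHECK constraint passes when its expression is NULL) → nullable.
- name: CHECK does not forbid NULL (a CHECK constraint passes when its expression is NULL) → nullable.
- address: part of the PRIMARY KEY, which implies NOT NULL → not nullable.
- quantity: CHECK does not forbid NULL (a CHECK constraint passes when its expression is NULL) → nullable.
- description: DEFAULT only fills an omitted column; an explicit NULL is still allowed → nullable.
- code: part of the PRIMARY KEY, which implies NOT NULL → not nullable.
- priority: DEFAULT only fills an omitted column; an explicit NULL is still allowed → nullable.
- tax_rate: DEFAULT only fills an omitted column; an explicit NULL is still allowed → nullable.
- review_id: DEFAULT only fills an omitted column; an explicit NULL is still allowed → nullable.

unit_cost, name, quantity, description, priority, tax_rate, review_id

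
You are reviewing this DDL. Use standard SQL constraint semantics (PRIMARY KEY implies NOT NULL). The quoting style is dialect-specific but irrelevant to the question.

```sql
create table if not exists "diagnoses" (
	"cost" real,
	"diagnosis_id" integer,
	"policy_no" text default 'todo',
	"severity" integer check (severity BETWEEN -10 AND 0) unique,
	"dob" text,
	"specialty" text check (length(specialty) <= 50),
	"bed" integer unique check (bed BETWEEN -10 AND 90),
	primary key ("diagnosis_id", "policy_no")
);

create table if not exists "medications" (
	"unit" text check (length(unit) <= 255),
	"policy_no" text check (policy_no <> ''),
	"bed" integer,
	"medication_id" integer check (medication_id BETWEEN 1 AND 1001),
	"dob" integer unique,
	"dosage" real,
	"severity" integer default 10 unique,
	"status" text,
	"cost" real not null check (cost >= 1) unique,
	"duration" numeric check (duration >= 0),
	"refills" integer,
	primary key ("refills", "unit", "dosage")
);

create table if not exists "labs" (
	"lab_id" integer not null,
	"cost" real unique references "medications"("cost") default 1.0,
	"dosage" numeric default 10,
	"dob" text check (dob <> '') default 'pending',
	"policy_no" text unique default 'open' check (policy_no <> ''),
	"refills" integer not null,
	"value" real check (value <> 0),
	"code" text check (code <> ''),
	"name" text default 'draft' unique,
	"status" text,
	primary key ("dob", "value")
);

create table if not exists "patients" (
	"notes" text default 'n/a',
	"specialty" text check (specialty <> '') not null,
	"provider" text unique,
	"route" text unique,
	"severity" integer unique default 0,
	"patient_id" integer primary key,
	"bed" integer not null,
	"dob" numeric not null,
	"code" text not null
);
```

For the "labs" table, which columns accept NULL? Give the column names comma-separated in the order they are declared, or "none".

cost, dosage, policy_no, code, name, status

- lab_id: declared NOT NULL → not nullable.
- cost: a foreign key column may be NULL unless separately constrained → nullable.
- dosage: DEFAULT only fills an omitted column; an explicit NULL is still allowed → nullable.
- dob: part of the PRIMARY KEY, which implies NOT NULL → not nullable.
- policy_no: CHECK does not forbid NULL (a CHECK constraint passes when its expression is NULL) → nullable.
- refills: declared NOT NULL → not nullable.
- value: part of the PRIMARY KEY, which implies NOT NULL → not nullable.
- code: CHECK does not forbid NULL (a CHECK constraint passes when its expression is NULL) → nullable.
- name: UNIQUE does not imply NOT NULL → nullable.
- status: no NOT NULL constraint applies → nullable.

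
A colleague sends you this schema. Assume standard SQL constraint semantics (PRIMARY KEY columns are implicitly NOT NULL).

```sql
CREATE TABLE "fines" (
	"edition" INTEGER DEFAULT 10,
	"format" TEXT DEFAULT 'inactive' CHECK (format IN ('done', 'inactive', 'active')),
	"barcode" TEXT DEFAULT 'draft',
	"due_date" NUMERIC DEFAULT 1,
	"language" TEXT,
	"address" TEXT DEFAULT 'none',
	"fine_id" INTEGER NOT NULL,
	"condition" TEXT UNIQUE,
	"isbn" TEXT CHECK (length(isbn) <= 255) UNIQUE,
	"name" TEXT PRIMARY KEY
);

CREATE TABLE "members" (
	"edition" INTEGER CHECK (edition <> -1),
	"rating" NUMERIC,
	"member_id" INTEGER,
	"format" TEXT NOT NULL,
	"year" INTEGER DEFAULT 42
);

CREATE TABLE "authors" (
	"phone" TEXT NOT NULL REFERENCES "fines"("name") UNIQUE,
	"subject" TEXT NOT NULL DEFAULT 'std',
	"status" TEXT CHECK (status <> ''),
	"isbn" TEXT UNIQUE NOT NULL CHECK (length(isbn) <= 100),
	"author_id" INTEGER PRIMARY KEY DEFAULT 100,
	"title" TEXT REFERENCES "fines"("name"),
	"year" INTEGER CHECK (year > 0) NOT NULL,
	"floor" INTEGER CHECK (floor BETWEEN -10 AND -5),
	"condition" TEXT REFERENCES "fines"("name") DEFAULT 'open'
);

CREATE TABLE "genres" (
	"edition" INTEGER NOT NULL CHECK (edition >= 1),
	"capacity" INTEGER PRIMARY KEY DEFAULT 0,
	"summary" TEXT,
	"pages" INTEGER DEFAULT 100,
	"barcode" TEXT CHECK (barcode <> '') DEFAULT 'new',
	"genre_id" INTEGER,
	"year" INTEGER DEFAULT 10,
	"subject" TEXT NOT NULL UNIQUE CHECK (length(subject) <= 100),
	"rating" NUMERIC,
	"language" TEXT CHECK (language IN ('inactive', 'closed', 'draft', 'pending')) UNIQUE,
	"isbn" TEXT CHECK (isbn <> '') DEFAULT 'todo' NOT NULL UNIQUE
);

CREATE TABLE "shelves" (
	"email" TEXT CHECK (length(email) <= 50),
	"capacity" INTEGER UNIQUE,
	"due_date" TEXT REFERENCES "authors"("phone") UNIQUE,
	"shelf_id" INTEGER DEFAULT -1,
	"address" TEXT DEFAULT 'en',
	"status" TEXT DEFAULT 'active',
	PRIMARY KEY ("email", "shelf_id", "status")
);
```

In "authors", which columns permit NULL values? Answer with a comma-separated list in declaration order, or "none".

status, title, floor, condition

- phone: declared NOT NULL → not nullable.
- subject: declared NOT NULL → not nullable.
- status: CHECK does not forbid NULL (a CHECK constraint passes when its expression is NULL) → nullable.
- isbn: declared NOT NULL → not nullable.
- author_id: part of the PRIMARY KEY, which implies NOT NULL → not nullable.
- title: a foreign key column may be NULL unless separately constrained → nullable.
- year: declared NOT NULL → not nullable.
- floor: CHECK does not forbid NULL (a CHECK constraint passes when its expression is NULL) → nullable.
- condition: a foreign key column may be NULL unless separately constrained → nullable.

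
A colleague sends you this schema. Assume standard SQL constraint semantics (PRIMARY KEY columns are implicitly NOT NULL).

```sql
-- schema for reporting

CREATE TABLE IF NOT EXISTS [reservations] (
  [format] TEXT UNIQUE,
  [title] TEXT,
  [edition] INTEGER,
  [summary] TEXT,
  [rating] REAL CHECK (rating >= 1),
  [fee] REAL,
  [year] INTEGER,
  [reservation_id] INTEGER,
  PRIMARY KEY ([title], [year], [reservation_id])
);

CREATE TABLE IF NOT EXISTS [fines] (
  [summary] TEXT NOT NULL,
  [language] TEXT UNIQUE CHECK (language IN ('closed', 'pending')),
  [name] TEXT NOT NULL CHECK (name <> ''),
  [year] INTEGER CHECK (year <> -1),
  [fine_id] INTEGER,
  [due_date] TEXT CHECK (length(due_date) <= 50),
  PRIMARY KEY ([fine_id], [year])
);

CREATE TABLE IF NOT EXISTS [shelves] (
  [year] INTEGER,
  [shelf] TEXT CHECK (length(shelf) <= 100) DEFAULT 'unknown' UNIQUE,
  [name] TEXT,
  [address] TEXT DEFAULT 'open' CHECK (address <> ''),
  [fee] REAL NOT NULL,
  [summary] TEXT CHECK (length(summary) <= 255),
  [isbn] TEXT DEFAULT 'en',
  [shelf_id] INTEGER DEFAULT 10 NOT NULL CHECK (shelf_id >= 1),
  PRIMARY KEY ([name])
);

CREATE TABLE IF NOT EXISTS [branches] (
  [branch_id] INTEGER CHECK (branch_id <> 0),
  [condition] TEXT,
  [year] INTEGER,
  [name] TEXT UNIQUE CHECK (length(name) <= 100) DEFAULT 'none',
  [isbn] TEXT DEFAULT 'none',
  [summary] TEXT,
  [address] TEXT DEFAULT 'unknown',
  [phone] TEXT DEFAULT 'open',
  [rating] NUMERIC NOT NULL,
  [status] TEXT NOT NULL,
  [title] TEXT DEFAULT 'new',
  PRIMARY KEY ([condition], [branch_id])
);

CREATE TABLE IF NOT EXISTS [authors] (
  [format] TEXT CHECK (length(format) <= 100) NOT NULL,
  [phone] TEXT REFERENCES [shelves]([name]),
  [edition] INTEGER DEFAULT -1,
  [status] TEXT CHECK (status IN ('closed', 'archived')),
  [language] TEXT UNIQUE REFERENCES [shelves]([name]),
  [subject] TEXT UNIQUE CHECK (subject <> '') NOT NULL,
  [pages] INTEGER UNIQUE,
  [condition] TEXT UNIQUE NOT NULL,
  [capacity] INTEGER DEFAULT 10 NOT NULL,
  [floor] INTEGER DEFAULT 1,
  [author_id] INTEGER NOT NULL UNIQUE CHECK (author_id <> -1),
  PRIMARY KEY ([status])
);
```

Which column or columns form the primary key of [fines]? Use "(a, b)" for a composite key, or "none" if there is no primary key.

(fine_id, year)

A table-level PRIMARY KEY clause names 2 columns: fine_id, year.
This is a composite key — the combination is unique, not each column individually.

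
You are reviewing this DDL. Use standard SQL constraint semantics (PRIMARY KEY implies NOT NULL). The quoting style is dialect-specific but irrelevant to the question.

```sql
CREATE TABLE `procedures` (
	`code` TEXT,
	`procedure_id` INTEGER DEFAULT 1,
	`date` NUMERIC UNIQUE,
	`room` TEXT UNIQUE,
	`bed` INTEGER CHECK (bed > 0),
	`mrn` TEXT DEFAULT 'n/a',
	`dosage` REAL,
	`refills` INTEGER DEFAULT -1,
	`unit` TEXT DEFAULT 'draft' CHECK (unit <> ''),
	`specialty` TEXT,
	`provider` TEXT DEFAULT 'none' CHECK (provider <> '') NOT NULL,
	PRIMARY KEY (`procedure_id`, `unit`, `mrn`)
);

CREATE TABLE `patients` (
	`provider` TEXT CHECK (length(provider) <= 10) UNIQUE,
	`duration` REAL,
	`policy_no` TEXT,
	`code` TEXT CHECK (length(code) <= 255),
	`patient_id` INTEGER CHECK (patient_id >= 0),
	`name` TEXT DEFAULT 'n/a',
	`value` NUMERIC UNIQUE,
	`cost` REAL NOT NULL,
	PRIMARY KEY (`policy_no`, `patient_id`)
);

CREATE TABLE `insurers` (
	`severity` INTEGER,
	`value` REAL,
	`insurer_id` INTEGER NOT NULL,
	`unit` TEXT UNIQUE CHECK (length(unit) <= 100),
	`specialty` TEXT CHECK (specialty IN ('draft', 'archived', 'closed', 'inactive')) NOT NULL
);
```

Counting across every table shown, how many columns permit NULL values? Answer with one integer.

15

procedures: 7 nullable (code, date, room, bed, dosage, refills, specialty — PK (procedure_id, unit, mrn) and explicit NOT NULL columns excluded).
patients: 5 nullable (provider, duration, code, name, value — PK (policy_no, patient_id) and explicit NOT NULL columns excluded).
insurers: 3 nullable (severity, value, unit — PK none and explicit NOT NULL columns excluded).
Total: 7 + 5 + 3 = 15.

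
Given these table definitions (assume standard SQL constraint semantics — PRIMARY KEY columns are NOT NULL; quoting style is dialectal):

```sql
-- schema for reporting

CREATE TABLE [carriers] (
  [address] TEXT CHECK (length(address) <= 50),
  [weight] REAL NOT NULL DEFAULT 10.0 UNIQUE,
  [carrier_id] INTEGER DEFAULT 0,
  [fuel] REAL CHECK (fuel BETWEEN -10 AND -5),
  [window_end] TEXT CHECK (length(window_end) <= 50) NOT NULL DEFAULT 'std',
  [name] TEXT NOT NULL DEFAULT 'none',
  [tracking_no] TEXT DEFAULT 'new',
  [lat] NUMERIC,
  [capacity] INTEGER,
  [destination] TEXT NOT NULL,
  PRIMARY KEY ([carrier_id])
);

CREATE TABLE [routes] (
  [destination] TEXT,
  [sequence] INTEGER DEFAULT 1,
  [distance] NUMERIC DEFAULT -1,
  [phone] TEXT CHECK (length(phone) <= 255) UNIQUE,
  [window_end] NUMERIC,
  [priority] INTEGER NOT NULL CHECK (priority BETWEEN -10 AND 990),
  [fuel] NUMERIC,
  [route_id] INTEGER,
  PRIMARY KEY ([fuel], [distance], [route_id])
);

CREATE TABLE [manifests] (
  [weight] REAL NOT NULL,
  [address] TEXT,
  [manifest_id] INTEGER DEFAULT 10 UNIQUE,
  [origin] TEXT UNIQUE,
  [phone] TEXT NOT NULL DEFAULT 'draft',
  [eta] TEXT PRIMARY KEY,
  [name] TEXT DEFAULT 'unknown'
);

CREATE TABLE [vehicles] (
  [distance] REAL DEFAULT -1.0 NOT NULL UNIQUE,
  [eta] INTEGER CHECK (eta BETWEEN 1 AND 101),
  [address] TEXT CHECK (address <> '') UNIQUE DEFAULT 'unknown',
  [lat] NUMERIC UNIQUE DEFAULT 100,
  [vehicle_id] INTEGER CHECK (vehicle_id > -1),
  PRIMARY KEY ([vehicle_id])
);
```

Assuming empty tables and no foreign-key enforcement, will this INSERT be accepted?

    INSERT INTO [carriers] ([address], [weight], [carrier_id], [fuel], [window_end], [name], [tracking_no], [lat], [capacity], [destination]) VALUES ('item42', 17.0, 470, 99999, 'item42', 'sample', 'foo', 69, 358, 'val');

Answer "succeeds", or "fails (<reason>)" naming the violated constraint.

The value 99999 for fuel violates CHECK (fuel BETWEEN -10 AND -5).

fails (CHECK on fuel)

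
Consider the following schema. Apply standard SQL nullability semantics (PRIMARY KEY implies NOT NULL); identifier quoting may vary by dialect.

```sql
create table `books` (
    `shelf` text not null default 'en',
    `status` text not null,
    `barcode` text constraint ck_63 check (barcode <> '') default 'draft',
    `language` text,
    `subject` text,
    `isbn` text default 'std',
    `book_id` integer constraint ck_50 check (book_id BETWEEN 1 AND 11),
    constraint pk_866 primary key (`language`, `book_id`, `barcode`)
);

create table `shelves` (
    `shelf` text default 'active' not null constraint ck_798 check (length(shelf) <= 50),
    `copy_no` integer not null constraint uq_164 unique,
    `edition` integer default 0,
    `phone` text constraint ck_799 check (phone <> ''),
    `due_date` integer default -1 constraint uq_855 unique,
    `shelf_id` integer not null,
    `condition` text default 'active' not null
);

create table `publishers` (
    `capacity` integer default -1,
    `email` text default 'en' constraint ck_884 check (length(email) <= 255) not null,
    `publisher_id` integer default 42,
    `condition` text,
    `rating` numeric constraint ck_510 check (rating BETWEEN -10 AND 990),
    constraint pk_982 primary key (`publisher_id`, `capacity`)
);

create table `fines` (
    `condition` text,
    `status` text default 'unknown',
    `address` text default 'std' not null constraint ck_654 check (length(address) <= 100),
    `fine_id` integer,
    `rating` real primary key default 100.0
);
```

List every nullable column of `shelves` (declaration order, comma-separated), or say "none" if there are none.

- shelf: declared NOT NULL → not nullable.
- copy_no: declared NOT NULL → not nullable.
- edition: DEFAULT only fills an omitted column; an explicit NULL is still allowed → nullable.
- phone: CHECK does not forbid NULL (a CHECK constraint passes when its expression is NULL) → nullable.
- due_date: UNIQUE does not imply NOT NULL → nullable.
- shelf_id: declared NOT NULL → not nullable.
- condition: declared NOT NULL → not nullable.

edition, phone, due_date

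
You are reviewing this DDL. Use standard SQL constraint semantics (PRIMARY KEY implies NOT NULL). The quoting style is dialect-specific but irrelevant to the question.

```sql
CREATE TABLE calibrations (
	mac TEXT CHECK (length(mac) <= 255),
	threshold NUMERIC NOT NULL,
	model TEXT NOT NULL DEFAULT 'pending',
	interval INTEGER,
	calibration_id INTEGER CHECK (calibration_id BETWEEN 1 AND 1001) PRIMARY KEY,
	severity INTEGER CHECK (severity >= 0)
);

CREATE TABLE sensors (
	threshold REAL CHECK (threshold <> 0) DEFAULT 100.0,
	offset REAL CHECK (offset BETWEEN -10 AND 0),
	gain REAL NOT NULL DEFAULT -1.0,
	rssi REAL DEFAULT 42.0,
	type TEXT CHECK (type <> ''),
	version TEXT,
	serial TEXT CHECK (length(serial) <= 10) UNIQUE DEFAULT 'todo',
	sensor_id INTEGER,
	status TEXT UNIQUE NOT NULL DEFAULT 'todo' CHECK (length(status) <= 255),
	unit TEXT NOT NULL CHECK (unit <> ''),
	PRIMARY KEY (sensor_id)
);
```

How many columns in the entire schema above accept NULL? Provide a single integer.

calibrations: 3 nullable (mac, interval, severity — PK (calibration_id) and explicit NOT NULL columns excluded).
sensors: 6 nullable (threshold, offset, rssi, type, version, serial — PK (sensor_id) and explicit NOT NULL columns excluded).
Total: 3 + 6 = 9.

9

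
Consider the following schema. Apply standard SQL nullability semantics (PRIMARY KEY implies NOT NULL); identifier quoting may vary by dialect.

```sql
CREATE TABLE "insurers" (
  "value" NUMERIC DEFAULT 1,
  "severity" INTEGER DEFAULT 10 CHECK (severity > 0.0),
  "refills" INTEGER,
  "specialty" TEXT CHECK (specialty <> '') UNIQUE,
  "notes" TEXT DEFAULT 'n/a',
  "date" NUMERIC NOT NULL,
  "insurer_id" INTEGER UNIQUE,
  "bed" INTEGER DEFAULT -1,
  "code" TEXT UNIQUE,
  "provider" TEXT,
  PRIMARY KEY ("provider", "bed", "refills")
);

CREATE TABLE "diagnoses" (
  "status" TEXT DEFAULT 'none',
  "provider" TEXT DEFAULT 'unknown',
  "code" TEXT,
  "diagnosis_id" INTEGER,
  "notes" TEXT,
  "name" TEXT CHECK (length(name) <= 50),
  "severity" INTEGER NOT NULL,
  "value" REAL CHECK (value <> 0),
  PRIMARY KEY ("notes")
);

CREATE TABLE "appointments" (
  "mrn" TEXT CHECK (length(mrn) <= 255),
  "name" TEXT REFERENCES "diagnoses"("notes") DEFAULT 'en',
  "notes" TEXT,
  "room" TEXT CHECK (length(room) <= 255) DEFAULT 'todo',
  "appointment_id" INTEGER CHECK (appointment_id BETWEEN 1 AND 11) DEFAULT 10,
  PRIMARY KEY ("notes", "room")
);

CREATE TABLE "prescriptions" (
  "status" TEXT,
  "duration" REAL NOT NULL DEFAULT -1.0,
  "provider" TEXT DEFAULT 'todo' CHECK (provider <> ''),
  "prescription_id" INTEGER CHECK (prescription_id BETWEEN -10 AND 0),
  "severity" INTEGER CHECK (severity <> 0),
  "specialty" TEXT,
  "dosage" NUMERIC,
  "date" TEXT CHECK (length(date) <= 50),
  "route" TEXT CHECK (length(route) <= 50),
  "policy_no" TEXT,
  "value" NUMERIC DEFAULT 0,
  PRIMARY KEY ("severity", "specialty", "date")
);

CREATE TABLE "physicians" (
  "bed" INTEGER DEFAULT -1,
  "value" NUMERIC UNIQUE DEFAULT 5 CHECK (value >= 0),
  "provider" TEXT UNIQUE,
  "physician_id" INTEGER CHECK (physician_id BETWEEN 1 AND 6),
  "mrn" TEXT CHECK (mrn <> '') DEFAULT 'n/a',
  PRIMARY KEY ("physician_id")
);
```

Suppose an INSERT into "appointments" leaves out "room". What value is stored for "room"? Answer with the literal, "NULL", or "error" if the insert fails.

'todo'

room has an explicit DEFAULT 'todo'.
When the column is omitted from an INSERT, that default is used.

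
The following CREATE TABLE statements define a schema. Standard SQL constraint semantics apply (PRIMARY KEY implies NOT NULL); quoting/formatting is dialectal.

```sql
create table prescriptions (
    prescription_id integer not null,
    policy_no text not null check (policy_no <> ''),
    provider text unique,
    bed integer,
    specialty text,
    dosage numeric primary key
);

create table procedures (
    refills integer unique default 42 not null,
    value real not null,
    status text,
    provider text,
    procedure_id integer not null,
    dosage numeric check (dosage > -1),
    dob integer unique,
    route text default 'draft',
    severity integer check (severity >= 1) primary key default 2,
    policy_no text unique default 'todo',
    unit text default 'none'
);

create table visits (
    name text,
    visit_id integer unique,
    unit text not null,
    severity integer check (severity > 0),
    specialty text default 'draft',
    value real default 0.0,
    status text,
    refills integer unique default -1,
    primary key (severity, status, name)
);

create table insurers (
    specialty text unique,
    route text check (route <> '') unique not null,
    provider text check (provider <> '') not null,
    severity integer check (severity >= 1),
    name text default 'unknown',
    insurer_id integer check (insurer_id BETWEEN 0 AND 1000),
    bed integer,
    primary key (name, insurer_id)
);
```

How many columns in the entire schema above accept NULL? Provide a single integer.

17

prescriptions: 3 nullable (provider, bed, specialty — PK (dosage) and explicit NOT NULL columns excluded).
procedures: 7 nullable (status, provider, dosage, dob, route, policy_no, unit — PK (severity) and explicit NOT NULL columns excluded).
visits: 4 nullable (visit_id, specialty, value, refills — PK (severity, status, name) and explicit NOT NULL columns excluded).
insurers: 3 nullable (specialty, severity, bed — PK (name, insurer_id) and explicit NOT NULL columns excluded).
Total: 3 + 7 + 4 + 3 = 17.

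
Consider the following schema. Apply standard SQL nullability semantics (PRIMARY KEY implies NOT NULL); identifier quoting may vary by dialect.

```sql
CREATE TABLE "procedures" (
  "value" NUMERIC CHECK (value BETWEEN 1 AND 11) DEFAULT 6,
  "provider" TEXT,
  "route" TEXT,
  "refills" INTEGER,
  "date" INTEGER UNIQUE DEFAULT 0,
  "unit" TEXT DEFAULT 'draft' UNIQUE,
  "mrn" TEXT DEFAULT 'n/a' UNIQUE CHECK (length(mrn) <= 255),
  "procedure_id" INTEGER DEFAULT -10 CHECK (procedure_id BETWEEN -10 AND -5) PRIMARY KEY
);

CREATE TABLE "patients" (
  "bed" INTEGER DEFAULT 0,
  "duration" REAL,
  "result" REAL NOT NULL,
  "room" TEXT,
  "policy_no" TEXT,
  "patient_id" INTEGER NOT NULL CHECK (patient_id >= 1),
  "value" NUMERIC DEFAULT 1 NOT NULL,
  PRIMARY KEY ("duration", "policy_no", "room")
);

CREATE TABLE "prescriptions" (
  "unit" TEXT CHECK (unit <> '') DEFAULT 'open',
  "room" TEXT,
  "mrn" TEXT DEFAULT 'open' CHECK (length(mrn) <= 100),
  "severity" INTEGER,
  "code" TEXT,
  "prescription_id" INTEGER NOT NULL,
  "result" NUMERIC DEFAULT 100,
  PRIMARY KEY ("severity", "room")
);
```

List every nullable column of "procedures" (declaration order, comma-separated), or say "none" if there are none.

value, provider, route, refills, date, unit, mrn

- value: CHECK does not forbid NULL (a CHECK constraint passes when its expression is NULL) → nullable.
- provider: no NOT NULL constraint applies → nullable.
- route: no NOT NULL constraint applies → nullable.
- refills: no NOT NULL constraint applies → nullable.
- date: UNIQUE does not imply NOT NULL → nullable.
- unit: UNIQUE does not imply NOT NULL → nullable.
- mrn: CHECK does not forbid NULL (a CHECK constraint passes when its expression is NULL) → nullable.
- procedure_id: part of the PRIMARY KEY, which implies NOT NULL → not nullable.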